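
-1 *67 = -67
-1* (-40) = 40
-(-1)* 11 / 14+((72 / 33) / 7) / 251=30419 / 38654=0.79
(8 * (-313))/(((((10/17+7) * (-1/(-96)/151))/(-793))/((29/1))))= 4730220182272/43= 110005120517.95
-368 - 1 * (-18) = -350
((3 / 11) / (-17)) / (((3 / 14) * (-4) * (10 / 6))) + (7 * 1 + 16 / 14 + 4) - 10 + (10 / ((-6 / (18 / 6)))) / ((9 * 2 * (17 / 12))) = 4523 / 2310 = 1.96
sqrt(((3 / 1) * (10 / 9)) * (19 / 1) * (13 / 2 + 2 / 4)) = sqrt(3990) / 3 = 21.06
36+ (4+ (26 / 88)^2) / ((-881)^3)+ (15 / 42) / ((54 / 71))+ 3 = 9875460386862359 / 250204365213264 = 39.47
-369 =-369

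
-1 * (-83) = 83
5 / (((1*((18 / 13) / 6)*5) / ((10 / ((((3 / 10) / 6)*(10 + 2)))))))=650 / 9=72.22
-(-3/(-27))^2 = -1/81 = -0.01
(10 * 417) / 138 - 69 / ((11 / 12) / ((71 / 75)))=-41.04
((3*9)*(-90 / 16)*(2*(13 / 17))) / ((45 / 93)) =-32643 / 68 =-480.04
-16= -16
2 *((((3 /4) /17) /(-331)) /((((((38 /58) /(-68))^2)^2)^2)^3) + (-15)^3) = -1055378377638948144217769637792394620862283484513449676679959403327814750211402 /1621490530148040296664093736991851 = -650869282315570022215440800000000000000000000.00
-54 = -54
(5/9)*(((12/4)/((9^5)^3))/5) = 1/617673396283947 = 0.00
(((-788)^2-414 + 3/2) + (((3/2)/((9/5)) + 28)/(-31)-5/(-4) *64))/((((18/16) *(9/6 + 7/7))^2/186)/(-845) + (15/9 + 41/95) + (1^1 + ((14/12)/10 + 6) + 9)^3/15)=1601239019440320000/725478073299539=2207.15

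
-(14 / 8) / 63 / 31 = -1 / 1116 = -0.00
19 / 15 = 1.27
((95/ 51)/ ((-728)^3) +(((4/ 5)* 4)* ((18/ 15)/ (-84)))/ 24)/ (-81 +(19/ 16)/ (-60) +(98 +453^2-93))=-0.00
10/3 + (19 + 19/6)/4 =71/8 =8.88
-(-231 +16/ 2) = 223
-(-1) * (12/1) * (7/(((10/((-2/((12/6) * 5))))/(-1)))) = 42/25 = 1.68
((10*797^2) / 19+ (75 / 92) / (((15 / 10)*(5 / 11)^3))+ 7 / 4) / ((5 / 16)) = 11688109092 / 10925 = 1069849.80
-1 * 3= -3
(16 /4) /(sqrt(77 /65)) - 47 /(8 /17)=-799 /8+4*sqrt(5005) /77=-96.20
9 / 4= 2.25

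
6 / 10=3 / 5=0.60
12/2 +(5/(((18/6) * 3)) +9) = 140/9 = 15.56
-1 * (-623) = 623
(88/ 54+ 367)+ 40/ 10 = 372.63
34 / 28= 17 / 14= 1.21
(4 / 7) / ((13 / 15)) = 60 / 91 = 0.66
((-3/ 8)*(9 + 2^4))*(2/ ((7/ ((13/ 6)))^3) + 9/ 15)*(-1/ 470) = 122117/ 9285696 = 0.01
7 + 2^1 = 9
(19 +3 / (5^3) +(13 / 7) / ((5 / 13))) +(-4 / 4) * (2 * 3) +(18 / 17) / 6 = 268182 / 14875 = 18.03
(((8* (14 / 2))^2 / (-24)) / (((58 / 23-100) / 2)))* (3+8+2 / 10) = 504896 / 16815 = 30.03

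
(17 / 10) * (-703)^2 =8401553 / 10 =840155.30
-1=-1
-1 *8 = -8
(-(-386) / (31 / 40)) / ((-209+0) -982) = -15440 / 36921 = -0.42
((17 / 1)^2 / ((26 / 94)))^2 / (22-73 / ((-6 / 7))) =1106987334 / 108667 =10186.97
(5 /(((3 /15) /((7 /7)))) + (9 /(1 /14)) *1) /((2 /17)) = 2567 /2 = 1283.50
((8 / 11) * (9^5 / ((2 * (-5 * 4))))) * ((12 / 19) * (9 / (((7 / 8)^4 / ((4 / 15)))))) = -34828517376 / 12545225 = -2776.24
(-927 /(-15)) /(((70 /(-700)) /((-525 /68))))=4771.32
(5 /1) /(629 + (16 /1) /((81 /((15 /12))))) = 0.01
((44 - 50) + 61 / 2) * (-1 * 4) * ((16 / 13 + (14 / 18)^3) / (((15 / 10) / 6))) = -666.90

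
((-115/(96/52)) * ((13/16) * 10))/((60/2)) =-19435/1152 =-16.87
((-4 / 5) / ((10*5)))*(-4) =8 / 125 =0.06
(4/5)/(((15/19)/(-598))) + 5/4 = -181417/300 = -604.72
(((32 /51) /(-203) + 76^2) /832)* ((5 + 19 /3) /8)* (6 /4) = 3737431 /253344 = 14.75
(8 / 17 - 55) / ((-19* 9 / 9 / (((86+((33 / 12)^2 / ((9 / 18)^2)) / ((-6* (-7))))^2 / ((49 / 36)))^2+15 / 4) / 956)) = 83758684008.31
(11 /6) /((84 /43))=473 /504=0.94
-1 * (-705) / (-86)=-705 / 86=-8.20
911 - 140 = 771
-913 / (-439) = 913 / 439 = 2.08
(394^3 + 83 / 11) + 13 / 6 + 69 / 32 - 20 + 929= 64589083541 / 1056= 61163904.87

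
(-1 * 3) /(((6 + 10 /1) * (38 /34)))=-51 /304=-0.17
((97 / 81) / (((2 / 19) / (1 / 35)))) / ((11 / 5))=1843 / 12474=0.15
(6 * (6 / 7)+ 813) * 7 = 5727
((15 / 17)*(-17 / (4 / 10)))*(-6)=225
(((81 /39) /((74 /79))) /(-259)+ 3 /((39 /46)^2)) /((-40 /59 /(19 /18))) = -45369189349 /6996356640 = -6.48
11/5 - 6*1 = -19/5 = -3.80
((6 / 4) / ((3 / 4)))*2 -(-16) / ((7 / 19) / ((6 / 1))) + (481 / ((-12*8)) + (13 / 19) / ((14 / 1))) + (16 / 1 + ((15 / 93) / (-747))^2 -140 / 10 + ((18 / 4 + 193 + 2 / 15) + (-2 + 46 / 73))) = 381420864284881933 / 833026994422560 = 457.87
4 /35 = 0.11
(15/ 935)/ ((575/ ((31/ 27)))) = 0.00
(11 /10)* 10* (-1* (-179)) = 1969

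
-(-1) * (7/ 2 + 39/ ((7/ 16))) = 1297/ 14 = 92.64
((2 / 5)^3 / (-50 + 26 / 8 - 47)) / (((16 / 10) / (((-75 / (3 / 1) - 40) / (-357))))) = -52 / 669375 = -0.00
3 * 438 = 1314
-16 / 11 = -1.45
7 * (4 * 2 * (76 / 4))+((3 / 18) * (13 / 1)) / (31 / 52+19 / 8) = 1064.73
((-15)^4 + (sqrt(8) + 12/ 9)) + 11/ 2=2* sqrt(2) + 303791/ 6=50634.66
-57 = -57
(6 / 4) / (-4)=-3 / 8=-0.38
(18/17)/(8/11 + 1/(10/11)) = 660/1139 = 0.58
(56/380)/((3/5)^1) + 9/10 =653/570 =1.15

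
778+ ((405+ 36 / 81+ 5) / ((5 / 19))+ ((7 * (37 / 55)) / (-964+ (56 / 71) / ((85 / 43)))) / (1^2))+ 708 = 974141500103 / 319843260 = 3045.68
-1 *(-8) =8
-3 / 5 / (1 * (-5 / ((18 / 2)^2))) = 243 / 25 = 9.72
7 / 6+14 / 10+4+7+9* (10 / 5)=947 / 30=31.57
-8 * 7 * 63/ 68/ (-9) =98/ 17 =5.76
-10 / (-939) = 10 / 939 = 0.01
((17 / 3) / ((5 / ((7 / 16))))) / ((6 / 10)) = 119 / 144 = 0.83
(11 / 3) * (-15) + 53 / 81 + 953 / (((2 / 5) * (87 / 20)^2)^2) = -2160450962 / 57289761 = -37.71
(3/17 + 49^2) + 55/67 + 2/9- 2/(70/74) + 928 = 1194074261/358785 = 3328.11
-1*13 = -13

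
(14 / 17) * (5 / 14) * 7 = 35 / 17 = 2.06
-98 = -98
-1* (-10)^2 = -100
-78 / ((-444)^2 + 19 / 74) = -5772 / 14588083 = -0.00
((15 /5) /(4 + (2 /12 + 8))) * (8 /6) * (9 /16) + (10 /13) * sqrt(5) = 27 /146 + 10 * sqrt(5) /13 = 1.90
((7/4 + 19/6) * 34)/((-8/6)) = -125.38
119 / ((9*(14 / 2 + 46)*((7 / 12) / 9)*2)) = 1.92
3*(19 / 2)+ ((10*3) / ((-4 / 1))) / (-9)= 88 / 3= 29.33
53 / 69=0.77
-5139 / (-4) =5139 / 4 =1284.75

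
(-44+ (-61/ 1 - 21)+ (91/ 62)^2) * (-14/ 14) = 476063/ 3844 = 123.85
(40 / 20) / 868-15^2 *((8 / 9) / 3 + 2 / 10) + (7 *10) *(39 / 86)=-4474411 / 55986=-79.92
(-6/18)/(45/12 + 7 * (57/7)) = -4/729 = -0.01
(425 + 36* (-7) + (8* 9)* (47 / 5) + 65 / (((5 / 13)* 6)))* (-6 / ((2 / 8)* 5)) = -4214.24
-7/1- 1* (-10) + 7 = 10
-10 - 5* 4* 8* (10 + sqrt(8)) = -1610 - 320* sqrt(2) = -2062.55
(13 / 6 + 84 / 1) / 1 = 517 / 6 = 86.17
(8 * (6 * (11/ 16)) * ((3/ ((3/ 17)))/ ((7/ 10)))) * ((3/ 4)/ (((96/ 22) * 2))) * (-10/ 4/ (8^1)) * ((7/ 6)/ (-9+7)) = 51425/ 4096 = 12.55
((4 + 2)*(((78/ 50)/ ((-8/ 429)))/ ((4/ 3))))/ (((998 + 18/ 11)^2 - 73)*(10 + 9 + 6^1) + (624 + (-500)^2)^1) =-18220059/ 1221162031600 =-0.00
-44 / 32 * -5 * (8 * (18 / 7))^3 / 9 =2280960 / 343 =6650.03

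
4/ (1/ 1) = 4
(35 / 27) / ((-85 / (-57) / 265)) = 35245 / 153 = 230.36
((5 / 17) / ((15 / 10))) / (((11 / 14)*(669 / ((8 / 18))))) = 560 / 3377781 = 0.00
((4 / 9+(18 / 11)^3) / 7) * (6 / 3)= 115624 / 83853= 1.38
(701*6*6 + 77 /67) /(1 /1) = 1690889 /67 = 25237.15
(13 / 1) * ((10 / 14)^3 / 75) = 65 / 1029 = 0.06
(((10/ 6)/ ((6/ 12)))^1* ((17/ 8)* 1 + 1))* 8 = 250/ 3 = 83.33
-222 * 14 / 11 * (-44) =12432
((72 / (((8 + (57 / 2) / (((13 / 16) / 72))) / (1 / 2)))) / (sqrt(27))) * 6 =39 * sqrt(3) / 4117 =0.02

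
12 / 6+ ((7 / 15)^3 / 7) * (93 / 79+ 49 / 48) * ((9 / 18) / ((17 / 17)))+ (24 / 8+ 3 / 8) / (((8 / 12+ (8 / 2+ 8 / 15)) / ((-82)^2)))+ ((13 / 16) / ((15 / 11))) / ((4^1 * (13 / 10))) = 145286599777 / 33274800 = 4366.27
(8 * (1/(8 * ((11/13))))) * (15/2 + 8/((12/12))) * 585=235755/22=10716.14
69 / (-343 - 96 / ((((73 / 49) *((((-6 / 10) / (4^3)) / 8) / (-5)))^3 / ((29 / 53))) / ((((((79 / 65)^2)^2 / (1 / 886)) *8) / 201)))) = -0.00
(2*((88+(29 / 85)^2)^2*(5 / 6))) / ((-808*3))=-5.34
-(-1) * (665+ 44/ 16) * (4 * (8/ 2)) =10684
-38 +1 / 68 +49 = 749 / 68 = 11.01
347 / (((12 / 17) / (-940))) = -1386265 / 3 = -462088.33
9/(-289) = -9/289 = -0.03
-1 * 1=-1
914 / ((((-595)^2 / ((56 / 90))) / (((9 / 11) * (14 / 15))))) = 7312 / 5960625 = 0.00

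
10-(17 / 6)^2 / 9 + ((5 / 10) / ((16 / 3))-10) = -2069 / 2592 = -0.80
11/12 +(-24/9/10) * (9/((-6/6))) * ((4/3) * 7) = 1399/60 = 23.32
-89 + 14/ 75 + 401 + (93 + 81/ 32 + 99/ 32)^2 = 10039.08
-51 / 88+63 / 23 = 2.16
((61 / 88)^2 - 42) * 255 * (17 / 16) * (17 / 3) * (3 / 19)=-23694932265 / 2354176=-10065.06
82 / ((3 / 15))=410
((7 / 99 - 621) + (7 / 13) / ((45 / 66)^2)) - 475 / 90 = -40221889 / 64350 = -625.05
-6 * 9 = -54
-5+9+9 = 13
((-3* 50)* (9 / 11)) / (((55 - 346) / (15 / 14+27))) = 88425 / 7469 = 11.84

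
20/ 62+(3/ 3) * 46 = 1436/ 31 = 46.32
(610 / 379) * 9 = 5490 / 379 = 14.49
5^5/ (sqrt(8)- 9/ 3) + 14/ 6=-28118/ 3- 6250 * sqrt(2)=-18211.50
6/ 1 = 6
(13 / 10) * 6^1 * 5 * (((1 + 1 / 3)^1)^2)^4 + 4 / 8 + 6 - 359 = 162101 / 4374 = 37.06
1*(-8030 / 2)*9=-36135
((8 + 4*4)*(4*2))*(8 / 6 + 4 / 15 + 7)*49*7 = 2831808 / 5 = 566361.60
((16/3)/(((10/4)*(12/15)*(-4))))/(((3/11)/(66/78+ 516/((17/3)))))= -446842/1989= -224.66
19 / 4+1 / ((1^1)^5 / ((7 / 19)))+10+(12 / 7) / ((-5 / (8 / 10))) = 197427 / 13300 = 14.84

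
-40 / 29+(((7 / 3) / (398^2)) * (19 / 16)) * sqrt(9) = -101374703 / 73499456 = -1.38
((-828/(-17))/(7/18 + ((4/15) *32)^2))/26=62100/2426801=0.03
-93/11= -8.45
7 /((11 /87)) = 55.36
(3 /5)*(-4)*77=-924 /5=-184.80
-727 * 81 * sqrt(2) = -58887 * sqrt(2) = -83278.79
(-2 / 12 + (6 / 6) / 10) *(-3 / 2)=1 / 10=0.10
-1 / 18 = -0.06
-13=-13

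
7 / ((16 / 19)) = 133 / 16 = 8.31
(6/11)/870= 1/1595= 0.00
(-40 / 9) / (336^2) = -5 / 127008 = -0.00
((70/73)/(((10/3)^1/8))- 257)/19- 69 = -114296/1387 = -82.41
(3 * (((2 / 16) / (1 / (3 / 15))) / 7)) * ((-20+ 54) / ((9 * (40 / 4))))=17 / 4200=0.00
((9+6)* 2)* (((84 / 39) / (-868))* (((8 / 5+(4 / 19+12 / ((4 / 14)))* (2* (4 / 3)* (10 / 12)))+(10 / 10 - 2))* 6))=-322852 / 7657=-42.16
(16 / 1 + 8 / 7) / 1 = 17.14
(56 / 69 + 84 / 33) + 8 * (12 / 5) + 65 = 332279 / 3795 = 87.56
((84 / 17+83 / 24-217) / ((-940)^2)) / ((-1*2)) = 85109 / 721017600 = 0.00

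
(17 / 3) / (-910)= -17 / 2730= -0.01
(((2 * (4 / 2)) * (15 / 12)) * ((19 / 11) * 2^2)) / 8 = 95 / 22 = 4.32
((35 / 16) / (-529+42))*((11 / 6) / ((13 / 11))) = -4235 / 607776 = -0.01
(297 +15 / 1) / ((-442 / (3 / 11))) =-36 / 187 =-0.19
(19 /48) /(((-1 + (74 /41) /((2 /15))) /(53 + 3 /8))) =332633 /197376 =1.69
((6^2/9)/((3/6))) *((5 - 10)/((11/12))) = -480/11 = -43.64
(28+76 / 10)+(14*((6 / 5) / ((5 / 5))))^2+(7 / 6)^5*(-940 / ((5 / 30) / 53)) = -5230705121 / 8100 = -645766.06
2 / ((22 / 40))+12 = 172 / 11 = 15.64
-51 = -51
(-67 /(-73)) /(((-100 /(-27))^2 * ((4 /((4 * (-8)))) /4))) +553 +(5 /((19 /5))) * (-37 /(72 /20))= 8384449513 /15603750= 537.34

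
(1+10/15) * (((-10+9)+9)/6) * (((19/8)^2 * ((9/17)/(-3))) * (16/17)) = -1805/867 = -2.08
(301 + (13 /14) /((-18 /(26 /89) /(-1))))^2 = 11394560589889 /125753796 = 90610.07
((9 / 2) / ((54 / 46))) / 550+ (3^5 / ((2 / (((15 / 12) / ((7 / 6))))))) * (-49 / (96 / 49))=-343813889 / 105600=-3255.81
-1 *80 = -80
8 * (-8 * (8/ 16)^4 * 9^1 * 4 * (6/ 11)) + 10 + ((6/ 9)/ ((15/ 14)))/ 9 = -305062/ 4455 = -68.48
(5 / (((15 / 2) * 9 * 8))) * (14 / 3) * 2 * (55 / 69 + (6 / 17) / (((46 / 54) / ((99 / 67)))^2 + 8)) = 410356773827 / 5656514678469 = 0.07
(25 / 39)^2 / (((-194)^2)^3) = 625 / 81084826847808576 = 0.00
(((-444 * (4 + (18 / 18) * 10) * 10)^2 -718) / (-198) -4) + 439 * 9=-1931541688 / 99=-19510522.10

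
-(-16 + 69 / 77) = 1163 / 77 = 15.10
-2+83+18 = 99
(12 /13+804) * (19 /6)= 33136 /13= 2548.92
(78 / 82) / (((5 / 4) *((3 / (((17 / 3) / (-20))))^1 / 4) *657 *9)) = -884 / 18182475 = -0.00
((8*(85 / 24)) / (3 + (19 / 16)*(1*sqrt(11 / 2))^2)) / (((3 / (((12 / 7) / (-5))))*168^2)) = -34 / 2824605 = -0.00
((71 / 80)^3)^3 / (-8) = -45848500718449031 / 1073741824000000000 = -0.04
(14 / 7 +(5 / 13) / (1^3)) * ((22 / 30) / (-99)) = -31 / 1755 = -0.02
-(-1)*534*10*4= 21360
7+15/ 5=10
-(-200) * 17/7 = 3400/7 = 485.71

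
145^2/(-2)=-21025/2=-10512.50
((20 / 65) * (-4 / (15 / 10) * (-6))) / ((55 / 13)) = 64 / 55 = 1.16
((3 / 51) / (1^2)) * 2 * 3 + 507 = 8625 / 17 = 507.35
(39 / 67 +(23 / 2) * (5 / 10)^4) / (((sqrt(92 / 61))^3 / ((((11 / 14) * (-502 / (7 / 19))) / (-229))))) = 8924797211 * sqrt(1403) / 101812711168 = 3.28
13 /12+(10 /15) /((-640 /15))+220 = 42445 /192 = 221.07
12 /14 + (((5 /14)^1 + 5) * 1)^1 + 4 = 143 /14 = 10.21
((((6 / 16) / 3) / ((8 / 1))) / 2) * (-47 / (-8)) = 47 / 1024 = 0.05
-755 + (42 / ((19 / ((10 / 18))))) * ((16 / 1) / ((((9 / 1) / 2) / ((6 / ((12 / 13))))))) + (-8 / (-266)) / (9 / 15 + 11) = -75668995 / 104139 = -726.62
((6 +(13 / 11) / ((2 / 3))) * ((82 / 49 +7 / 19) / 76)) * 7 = 17109 / 11704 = 1.46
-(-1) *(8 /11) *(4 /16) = 2 /11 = 0.18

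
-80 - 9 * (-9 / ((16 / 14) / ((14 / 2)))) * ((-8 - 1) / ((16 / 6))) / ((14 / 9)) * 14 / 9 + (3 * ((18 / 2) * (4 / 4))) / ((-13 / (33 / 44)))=-1460975 / 832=-1755.98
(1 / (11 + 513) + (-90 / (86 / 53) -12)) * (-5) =7600405 / 22532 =337.32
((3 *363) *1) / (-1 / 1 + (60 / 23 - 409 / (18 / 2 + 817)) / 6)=-124132932 / 73835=-1681.22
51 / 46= 1.11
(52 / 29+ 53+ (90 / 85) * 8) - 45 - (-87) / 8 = 29.14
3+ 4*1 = 7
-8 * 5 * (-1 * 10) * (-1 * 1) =-400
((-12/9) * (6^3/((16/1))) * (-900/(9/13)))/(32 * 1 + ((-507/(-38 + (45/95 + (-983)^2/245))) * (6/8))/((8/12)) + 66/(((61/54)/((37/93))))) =55019949033600/129552788197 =424.69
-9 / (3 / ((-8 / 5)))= 24 / 5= 4.80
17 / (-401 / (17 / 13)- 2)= -289 / 5247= -0.06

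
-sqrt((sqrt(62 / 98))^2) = -sqrt(31) / 7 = -0.80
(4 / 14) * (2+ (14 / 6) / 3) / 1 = 50 / 63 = 0.79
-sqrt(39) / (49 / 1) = -sqrt(39) / 49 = -0.13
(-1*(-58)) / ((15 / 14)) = 812 / 15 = 54.13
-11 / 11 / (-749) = 1 / 749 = 0.00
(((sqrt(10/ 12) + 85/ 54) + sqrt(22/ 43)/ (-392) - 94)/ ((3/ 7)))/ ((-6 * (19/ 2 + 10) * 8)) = -7 * sqrt(30)/ 16848 + sqrt(946)/ 6761664 + 34937/ 151632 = 0.23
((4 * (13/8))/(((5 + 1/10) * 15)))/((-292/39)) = -169/14892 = -0.01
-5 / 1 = -5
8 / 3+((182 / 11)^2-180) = 96.42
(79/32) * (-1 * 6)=-237/16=-14.81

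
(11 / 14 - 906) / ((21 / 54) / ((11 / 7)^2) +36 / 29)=-400226013 / 618485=-647.11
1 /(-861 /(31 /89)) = -31 /76629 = -0.00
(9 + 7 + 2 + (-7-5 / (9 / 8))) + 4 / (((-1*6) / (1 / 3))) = 19 / 3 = 6.33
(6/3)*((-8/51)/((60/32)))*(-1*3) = 128/255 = 0.50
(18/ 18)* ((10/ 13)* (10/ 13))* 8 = 800/ 169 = 4.73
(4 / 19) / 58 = 2 / 551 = 0.00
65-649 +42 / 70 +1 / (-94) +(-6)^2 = -547.41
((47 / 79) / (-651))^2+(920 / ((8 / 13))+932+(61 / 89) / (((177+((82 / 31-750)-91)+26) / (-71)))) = 11252983543710714605 / 4636435281118704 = 2427.08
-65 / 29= -2.24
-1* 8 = -8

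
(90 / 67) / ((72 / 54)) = 135 / 134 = 1.01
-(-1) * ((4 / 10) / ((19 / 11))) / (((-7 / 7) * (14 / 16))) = -176 / 665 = -0.26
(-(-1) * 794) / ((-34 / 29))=-677.24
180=180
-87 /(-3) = 29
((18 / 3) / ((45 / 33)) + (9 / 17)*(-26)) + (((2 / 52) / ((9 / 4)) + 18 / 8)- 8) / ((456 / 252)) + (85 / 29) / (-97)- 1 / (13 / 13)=-19224544589 / 1417414440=-13.56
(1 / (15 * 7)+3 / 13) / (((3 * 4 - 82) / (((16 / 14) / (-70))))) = 656 / 11704875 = 0.00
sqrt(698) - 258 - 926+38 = -1146+sqrt(698) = -1119.58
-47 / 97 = -0.48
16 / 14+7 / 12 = 145 / 84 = 1.73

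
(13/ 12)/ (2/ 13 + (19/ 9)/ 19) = 507/ 124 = 4.09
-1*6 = -6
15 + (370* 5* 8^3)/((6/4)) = 1894445/3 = 631481.67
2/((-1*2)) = -1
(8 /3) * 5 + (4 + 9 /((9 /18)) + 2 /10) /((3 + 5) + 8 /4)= 2333 /150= 15.55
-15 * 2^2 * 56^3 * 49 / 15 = -34420736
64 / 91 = 0.70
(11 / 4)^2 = 121 / 16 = 7.56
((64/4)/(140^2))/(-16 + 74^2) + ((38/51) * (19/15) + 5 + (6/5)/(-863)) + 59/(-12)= 1.03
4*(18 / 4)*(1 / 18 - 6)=-107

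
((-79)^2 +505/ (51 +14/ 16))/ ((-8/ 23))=-11932653/ 664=-17970.86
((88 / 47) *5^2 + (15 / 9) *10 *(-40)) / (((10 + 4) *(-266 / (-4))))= -4600 / 6909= -0.67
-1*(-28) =28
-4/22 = -2/11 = -0.18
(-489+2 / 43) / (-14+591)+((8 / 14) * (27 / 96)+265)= 367241139 / 1389416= 264.31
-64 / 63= -1.02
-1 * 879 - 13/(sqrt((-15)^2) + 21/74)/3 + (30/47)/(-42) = -75504502/85869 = -879.30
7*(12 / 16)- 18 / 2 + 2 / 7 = -97 / 28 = -3.46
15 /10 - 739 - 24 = -1523 /2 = -761.50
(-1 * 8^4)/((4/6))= -6144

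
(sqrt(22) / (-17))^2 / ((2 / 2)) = 22 / 289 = 0.08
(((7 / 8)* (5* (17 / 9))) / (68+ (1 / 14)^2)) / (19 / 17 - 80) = -495635 / 321735402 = -0.00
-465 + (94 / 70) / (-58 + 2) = -911447 / 1960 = -465.02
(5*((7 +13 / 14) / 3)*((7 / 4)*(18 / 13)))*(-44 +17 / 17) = -71595 / 52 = -1376.83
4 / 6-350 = -1048 / 3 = -349.33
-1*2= -2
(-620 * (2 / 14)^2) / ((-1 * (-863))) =-620 / 42287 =-0.01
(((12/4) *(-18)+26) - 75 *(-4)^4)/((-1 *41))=19228/41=468.98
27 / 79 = 0.34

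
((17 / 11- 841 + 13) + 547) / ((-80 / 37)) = 56869 / 440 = 129.25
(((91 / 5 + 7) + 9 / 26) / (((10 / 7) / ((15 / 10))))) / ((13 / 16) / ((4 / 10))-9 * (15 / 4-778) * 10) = 278964 / 724719125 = 0.00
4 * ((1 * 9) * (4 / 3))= 48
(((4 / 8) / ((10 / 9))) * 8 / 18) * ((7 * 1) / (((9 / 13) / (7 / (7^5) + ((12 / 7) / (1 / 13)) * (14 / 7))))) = 1391221 / 15435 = 90.13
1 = 1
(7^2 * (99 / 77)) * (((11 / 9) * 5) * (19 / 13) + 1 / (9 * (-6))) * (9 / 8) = 131397 / 208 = 631.72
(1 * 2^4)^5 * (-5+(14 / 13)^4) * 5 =-547299000320 / 28561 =-19162459.31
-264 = -264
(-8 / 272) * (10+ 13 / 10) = -113 / 340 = -0.33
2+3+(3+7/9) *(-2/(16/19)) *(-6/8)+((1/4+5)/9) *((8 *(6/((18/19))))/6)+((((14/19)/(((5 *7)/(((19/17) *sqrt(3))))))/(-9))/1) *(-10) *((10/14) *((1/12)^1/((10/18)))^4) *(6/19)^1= 27 *sqrt(3)/9044000+7195/432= 16.66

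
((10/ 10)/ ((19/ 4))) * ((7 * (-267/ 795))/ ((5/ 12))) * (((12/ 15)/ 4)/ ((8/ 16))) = -59808/ 125875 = -0.48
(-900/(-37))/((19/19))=900/37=24.32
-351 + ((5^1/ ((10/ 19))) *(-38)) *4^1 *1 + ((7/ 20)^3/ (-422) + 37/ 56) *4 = -10589248401/ 5908000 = -1792.36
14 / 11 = 1.27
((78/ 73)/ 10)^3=0.00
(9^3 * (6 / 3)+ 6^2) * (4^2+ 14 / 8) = 53037 / 2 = 26518.50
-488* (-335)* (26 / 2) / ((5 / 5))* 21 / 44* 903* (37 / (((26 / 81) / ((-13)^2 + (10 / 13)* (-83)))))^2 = 6504174765475398769905 / 48334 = 134567276978429237.59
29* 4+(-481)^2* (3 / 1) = 694199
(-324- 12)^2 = 112896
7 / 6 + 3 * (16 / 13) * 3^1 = 955 / 78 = 12.24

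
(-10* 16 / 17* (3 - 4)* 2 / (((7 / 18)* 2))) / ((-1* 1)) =-2880 / 119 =-24.20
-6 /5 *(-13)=15.60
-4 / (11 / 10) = -40 / 11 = -3.64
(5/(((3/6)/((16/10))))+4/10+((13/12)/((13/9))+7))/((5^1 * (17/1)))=483/1700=0.28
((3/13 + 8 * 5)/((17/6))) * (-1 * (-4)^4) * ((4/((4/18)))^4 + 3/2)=-84331365120/221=-381589887.42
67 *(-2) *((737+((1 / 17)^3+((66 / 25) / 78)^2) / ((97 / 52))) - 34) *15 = -1094267984231334 / 774411625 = -1413031.45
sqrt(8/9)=2 * sqrt(2)/3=0.94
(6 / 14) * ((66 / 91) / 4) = 99 / 1274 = 0.08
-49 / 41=-1.20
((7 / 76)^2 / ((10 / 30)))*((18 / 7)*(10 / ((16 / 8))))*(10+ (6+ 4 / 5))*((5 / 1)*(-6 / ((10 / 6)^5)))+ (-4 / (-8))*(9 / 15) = -5651427 / 451250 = -12.52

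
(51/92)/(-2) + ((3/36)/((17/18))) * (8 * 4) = 7965/3128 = 2.55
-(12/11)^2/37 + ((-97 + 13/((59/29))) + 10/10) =-23678395/264143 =-89.64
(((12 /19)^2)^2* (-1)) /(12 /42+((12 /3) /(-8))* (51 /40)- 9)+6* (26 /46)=53501383686 /15697294771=3.41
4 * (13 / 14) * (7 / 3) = 26 / 3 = 8.67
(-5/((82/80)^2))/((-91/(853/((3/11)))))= 75064000/458913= 163.57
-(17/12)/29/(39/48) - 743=-840401/1131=-743.06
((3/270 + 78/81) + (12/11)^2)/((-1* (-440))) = 70703/14374800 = 0.00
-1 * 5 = -5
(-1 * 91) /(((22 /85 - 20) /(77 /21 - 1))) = 30940 /2517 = 12.29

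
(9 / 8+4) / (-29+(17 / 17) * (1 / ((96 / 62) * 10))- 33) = -2460 / 29729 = -0.08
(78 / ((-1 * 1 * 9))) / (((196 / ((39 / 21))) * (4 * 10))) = -169 / 82320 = -0.00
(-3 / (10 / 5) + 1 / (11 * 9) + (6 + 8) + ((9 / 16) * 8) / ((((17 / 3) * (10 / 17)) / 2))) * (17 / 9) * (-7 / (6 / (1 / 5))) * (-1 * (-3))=-895951 / 44550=-20.11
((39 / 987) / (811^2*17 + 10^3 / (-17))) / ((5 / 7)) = 221 / 44668886715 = 0.00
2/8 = 1/4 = 0.25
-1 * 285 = -285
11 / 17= 0.65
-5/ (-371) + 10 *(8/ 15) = 5951/ 1113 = 5.35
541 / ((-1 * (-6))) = 541 / 6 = 90.17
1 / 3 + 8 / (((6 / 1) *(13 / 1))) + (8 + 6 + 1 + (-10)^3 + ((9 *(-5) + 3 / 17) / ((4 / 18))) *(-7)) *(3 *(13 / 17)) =11044331 / 11271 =979.89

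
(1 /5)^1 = 1 /5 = 0.20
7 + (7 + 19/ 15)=229/ 15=15.27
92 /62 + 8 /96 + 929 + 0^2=930.57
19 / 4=4.75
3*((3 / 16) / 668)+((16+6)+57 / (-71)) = 16086079 / 758848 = 21.20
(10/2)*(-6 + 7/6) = -145/6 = -24.17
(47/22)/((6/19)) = 893/132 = 6.77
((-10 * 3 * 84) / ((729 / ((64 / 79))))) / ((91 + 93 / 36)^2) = -0.00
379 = 379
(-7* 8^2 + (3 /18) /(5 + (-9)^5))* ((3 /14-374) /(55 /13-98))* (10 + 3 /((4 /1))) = -464266749962431 /24183477696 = -19197.68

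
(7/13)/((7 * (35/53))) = 53/455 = 0.12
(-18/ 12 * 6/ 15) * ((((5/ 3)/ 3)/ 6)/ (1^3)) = -1/ 18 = -0.06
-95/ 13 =-7.31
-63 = -63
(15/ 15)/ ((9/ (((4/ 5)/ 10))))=2/ 225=0.01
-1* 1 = -1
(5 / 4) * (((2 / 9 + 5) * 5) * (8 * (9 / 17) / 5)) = 470 / 17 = 27.65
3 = 3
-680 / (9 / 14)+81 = -976.78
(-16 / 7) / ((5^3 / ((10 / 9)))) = -32 / 1575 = -0.02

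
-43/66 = -0.65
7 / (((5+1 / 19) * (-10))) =-0.14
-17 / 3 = -5.67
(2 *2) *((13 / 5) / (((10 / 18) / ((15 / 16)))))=351 / 20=17.55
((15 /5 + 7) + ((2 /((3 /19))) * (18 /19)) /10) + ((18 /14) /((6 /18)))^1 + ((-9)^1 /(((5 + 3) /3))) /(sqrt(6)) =527 /35 - 9 * sqrt(6) /16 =13.68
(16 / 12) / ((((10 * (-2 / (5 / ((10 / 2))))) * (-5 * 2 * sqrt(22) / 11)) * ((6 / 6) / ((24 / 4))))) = sqrt(22) / 50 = 0.09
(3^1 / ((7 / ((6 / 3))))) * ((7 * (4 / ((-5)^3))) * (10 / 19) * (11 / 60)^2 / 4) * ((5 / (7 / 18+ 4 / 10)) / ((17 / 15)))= -1089 / 229330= -0.00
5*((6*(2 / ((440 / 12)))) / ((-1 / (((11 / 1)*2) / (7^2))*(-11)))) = 36 / 539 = 0.07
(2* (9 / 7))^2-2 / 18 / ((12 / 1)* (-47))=1644673 / 248724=6.61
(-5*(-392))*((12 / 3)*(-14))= -109760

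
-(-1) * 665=665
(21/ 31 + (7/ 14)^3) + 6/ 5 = 2483/ 1240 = 2.00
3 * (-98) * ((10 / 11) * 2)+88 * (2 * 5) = 3800 / 11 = 345.45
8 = 8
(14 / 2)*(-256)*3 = -5376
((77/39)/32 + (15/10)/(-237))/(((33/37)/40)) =1009915/406692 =2.48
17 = 17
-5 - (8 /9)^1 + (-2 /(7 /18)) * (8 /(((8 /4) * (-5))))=-559 /315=-1.77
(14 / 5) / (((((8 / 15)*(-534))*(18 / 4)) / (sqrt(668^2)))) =-1169 / 801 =-1.46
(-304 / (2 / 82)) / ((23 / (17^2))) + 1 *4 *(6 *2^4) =-3593264 / 23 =-156228.87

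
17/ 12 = 1.42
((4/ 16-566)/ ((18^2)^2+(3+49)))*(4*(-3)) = 219/ 3388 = 0.06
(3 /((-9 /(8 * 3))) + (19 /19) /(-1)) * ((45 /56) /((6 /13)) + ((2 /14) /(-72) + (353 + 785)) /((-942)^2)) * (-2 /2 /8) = 779235461 /397539072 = 1.96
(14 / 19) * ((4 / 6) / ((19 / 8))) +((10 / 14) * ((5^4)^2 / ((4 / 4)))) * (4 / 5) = 1692189068 / 7581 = 223214.49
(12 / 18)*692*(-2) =-2768 / 3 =-922.67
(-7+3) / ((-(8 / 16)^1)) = 8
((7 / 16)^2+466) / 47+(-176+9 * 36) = 1900081 / 12032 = 157.92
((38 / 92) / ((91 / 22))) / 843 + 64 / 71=112936375 / 125272329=0.90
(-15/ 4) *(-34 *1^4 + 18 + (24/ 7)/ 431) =180930/ 3017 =59.97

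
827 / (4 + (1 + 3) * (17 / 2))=827 / 38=21.76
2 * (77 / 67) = 154 / 67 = 2.30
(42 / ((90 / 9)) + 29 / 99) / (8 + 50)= 1112 / 14355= 0.08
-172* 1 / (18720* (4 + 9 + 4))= -43 / 79560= -0.00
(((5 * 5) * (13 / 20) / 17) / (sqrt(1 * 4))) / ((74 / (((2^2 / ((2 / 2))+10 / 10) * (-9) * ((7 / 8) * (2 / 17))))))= -20475 / 684352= -0.03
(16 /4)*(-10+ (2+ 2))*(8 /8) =-24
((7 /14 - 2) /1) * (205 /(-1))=615 /2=307.50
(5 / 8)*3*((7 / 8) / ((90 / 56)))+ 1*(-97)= -4607 / 48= -95.98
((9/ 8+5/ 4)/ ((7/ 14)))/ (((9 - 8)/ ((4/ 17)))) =19/ 17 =1.12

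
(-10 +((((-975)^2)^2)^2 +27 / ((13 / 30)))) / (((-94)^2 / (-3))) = -31849420342828216552736415 / 114868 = -277269738681166352271.62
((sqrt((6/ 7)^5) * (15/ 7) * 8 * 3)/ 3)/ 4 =1080 * sqrt(42)/ 2401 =2.92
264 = 264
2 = 2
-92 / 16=-23 / 4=-5.75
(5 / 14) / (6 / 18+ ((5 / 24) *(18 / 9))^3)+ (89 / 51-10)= -1845527 / 250257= -7.37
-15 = -15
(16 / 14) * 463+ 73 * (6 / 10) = 20053 / 35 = 572.94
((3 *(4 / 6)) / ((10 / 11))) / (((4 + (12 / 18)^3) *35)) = 297 / 20300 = 0.01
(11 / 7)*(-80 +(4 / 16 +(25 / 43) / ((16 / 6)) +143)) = 34309 / 344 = 99.74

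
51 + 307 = 358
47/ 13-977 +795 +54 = -1617/ 13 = -124.38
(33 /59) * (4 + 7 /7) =165 /59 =2.80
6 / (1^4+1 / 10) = 60 / 11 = 5.45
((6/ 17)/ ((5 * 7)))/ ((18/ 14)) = 2/ 255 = 0.01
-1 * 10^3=-1000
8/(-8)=-1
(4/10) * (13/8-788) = -6291/20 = -314.55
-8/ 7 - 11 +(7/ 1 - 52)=-400/ 7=-57.14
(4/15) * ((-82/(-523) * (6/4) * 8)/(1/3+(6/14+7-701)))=-13776/19034585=-0.00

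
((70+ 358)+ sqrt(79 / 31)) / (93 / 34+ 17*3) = 34*sqrt(2449) / 56637+ 14552 / 1827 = 7.99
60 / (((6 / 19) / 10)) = 1900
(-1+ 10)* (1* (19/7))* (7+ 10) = 2907/7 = 415.29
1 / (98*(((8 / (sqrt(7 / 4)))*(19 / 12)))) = 3*sqrt(7) / 7448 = 0.00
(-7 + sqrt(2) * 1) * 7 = -49 + 7 * sqrt(2) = -39.10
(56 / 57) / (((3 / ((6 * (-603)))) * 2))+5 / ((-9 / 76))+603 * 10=922606 / 171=5395.36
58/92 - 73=-3329/46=-72.37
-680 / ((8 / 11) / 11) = -10285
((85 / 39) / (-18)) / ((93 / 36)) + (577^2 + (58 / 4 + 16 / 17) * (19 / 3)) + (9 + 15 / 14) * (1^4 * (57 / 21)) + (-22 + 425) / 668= 672178426286869 / 2018222388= 333054.69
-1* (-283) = 283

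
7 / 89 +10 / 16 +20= 14741 / 712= 20.70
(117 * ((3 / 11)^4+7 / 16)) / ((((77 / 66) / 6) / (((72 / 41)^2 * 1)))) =141631414704 / 172280647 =822.10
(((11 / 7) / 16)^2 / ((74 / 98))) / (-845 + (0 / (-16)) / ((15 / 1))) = -121 / 8003840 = -0.00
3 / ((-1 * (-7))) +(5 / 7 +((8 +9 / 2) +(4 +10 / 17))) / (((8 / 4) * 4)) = 5053 / 1904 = 2.65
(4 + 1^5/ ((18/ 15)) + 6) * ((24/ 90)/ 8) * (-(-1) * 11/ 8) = 143/ 288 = 0.50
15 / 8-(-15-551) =4543 / 8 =567.88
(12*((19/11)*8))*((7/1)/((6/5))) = 10640/11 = 967.27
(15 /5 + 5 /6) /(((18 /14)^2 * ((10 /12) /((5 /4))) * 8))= 1127 /2592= 0.43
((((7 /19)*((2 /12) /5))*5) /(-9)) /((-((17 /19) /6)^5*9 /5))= 72979760 /1419857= 51.40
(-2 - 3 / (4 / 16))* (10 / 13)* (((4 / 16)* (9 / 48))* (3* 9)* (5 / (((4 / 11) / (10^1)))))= -779625 / 416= -1874.10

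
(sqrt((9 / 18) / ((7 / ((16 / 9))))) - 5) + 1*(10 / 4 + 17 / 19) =-61 / 38 + 2*sqrt(14) / 21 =-1.25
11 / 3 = 3.67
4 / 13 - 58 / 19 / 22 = 459 / 2717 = 0.17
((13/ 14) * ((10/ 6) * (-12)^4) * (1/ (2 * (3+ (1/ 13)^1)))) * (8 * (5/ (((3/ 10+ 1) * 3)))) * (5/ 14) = 936000/ 49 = 19102.04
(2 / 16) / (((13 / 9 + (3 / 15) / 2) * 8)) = 45 / 4448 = 0.01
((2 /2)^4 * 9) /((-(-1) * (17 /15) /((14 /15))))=126 /17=7.41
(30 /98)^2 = 225 /2401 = 0.09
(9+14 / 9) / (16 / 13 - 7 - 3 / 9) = -1235 / 714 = -1.73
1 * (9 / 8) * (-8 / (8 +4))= -3 / 4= -0.75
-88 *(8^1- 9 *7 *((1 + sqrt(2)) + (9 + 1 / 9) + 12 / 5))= 76498.00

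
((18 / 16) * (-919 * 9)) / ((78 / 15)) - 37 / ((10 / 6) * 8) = -1863861 / 1040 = -1792.17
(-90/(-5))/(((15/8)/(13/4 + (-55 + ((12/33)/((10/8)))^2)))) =-7501812/15125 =-495.99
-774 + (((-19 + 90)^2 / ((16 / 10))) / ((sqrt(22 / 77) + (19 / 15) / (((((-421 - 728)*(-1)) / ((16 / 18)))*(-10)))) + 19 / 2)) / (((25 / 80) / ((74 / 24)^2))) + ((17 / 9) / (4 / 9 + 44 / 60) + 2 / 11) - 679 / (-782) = 12917892109240156523122775 / 1381567429226588087836 - 461238168725780625*sqrt(14) / 3030377817415406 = 8780.67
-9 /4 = -2.25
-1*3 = -3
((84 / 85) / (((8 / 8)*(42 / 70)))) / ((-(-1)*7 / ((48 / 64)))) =3 / 17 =0.18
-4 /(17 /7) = -1.65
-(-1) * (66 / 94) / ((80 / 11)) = 363 / 3760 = 0.10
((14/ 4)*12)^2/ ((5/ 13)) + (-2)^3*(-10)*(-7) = 20132/ 5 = 4026.40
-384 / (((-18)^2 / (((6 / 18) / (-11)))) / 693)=24.89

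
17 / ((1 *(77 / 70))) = 170 / 11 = 15.45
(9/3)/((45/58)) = 58/15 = 3.87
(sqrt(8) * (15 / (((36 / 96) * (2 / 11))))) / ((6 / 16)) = 3520 * sqrt(2) / 3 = 1659.34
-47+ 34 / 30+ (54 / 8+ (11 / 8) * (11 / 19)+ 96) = 131509 / 2280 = 57.68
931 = 931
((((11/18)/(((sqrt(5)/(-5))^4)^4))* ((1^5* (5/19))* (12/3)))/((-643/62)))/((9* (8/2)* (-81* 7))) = 666015625/561090159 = 1.19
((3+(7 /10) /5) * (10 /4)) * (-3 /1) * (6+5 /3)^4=-43935037 /540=-81361.18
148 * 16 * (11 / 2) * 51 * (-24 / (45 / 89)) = -157642496 / 5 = -31528499.20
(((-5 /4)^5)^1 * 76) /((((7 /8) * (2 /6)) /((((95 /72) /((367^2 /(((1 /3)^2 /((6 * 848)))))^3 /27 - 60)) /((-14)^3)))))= 5640625 /128187248214908329323523158352748544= 0.00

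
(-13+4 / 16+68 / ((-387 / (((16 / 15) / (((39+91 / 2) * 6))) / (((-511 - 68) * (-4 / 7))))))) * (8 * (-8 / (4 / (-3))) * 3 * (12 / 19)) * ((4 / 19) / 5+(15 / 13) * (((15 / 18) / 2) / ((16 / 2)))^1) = -351020769924209 / 2961935092350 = -118.51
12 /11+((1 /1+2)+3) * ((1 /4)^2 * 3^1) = 195 /88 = 2.22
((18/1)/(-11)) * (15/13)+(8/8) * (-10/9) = -3860/1287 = -3.00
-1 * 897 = -897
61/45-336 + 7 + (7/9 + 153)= -2608/15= -173.87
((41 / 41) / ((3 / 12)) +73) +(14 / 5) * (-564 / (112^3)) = 9658739 / 125440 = 77.00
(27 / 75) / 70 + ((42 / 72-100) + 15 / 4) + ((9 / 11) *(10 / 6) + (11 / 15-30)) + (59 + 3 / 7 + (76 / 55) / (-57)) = -3705253 / 57750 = -64.16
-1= -1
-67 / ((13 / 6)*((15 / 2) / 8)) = -32.98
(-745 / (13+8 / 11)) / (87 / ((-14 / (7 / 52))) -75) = 77480 / 108267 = 0.72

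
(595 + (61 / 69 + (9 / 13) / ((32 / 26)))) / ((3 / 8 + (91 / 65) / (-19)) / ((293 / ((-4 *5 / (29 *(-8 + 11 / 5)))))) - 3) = -3082888567019 / 15505645224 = -198.82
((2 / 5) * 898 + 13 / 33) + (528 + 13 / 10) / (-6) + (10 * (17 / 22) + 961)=272823 / 220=1240.10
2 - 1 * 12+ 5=-5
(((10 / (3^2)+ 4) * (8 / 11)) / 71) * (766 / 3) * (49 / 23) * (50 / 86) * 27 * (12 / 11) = 180163200 / 369413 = 487.70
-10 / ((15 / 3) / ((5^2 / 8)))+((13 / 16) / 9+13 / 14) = -5273 / 1008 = -5.23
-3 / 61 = -0.05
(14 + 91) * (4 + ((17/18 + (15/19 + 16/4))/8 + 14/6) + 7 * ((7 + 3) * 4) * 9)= 241990315/912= 265340.26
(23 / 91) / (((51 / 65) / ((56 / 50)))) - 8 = -1948 / 255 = -7.64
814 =814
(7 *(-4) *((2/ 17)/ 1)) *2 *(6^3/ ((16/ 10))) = -15120/ 17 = -889.41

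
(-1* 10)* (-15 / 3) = 50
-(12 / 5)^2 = -144 / 25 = -5.76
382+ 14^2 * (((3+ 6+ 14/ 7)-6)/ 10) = 480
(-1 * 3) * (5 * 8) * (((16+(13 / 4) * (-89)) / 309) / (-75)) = -2186 / 1545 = -1.41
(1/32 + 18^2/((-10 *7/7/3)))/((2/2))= -15547/160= -97.17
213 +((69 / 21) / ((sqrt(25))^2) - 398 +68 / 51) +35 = -77981 / 525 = -148.54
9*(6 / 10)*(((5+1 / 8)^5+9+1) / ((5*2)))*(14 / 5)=21958753509 / 4096000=5361.02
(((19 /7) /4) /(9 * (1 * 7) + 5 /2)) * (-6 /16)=-57 /14672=-0.00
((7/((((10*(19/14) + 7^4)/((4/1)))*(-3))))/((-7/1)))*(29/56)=0.00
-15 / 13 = -1.15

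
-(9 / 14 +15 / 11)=-309 / 154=-2.01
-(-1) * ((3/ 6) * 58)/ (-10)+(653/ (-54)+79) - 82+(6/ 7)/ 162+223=64579/ 315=205.01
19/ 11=1.73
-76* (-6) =456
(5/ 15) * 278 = 278/ 3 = 92.67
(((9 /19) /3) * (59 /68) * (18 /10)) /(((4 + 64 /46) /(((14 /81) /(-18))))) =-0.00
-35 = -35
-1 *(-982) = 982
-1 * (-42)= 42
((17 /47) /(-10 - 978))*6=-51 /23218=-0.00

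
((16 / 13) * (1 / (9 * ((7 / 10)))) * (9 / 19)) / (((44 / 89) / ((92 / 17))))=327520 / 323323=1.01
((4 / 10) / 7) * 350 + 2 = 22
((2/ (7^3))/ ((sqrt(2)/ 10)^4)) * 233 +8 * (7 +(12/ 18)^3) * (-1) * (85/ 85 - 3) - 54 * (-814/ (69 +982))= 34602555452/ 9733311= 3555.07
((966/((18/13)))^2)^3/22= 84065029561654499449/16038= 5241615510765338.54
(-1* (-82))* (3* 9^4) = 1614006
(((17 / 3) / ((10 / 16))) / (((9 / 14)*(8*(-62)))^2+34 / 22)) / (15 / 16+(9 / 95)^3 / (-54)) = 201116854400 / 2114285846960619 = 0.00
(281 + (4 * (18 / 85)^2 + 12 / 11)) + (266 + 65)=48739656 / 79475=613.27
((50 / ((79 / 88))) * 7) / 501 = 30800 / 39579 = 0.78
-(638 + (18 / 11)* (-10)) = -6838 / 11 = -621.64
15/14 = 1.07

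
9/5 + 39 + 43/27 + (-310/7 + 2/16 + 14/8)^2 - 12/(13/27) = 9995443499/5503680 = 1816.14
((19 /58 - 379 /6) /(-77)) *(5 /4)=355 /348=1.02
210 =210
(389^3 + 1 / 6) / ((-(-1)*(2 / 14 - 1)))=-2472282505 / 36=-68674514.03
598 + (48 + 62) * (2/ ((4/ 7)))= 983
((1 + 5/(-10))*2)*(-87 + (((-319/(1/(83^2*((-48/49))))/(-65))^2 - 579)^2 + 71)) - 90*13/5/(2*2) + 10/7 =247617855412943869083823772976777/205810601701250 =1203134597373075707.97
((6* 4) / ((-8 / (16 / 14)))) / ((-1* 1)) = 24 / 7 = 3.43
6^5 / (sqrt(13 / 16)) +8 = 8 +31104 * sqrt(13) / 13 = 8634.70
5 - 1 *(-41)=46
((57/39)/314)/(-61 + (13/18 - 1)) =-0.00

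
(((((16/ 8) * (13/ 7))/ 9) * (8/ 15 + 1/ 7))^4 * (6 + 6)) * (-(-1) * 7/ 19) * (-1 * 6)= -0.16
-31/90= -0.34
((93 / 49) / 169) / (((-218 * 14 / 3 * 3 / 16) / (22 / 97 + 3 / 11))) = -15252 / 518595077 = -0.00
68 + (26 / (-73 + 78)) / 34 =5793 / 85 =68.15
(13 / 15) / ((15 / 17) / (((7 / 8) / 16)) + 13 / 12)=6188 / 122935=0.05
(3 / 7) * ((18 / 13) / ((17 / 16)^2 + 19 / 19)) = 13824 / 49595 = 0.28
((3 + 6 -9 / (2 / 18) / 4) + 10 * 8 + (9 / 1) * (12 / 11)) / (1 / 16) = 13828 / 11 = 1257.09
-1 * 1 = -1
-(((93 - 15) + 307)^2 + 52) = -148277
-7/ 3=-2.33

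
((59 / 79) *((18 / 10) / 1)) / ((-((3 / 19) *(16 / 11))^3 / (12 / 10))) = -538630411 / 4044800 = -133.17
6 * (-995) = -5970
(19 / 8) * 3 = 57 / 8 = 7.12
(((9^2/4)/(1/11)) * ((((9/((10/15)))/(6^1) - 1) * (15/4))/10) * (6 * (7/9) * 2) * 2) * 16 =31185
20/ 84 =5/ 21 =0.24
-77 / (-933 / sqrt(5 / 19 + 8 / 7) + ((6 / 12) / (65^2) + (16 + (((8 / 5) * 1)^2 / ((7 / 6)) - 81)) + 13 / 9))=-250391942559608850 / 32610706021988087753 + 20359489572922500 * sqrt(24871) / 32610706021988087753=0.09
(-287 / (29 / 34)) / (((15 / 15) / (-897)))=8752926 / 29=301825.03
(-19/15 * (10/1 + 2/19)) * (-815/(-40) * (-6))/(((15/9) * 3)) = 7824/25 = 312.96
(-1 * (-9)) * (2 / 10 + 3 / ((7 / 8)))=1143 / 35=32.66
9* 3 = 27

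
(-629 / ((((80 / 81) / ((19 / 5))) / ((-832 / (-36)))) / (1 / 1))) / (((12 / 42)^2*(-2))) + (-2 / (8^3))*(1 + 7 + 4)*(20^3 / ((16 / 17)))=136870791 / 400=342176.98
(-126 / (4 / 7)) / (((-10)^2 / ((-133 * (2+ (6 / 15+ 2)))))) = 645183 / 500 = 1290.37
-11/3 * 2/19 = -22/57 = -0.39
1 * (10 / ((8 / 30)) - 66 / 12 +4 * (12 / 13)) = 464 / 13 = 35.69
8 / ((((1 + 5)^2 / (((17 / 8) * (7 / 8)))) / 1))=119 / 288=0.41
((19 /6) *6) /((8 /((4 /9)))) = 19 /18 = 1.06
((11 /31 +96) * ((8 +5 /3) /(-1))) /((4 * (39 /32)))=-692984 /3627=-191.06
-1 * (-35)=35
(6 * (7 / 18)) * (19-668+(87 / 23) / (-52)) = -5434037 / 3588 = -1514.50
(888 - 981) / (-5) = 93 / 5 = 18.60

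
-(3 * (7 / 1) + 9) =-30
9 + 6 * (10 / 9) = 47 / 3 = 15.67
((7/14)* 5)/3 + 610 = 3665/6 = 610.83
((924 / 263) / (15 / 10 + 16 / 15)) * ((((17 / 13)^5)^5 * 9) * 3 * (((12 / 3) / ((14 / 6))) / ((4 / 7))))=90671.54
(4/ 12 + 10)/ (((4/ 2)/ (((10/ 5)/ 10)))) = 31/ 30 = 1.03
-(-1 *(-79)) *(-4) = 316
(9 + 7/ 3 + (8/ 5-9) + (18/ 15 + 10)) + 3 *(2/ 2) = 272/ 15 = 18.13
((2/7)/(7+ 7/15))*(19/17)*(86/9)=0.41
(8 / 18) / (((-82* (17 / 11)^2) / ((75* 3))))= -6050 / 11849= -0.51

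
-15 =-15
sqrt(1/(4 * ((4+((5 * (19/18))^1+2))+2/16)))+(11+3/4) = 3 * sqrt(1642)/821+47/4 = 11.90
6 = 6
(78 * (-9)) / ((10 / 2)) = -702 / 5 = -140.40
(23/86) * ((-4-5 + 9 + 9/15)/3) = 23/430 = 0.05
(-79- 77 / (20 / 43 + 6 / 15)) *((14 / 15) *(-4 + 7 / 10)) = 2406173 / 4650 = 517.46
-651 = -651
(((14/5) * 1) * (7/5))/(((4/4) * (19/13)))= 1274/475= 2.68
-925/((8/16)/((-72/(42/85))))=1887000/7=269571.43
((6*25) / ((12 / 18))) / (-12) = -75 / 4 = -18.75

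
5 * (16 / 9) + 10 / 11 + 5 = 1465 / 99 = 14.80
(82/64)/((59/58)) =1189/944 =1.26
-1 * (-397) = 397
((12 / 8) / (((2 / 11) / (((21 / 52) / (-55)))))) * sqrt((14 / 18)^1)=-21 * sqrt(7) / 1040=-0.05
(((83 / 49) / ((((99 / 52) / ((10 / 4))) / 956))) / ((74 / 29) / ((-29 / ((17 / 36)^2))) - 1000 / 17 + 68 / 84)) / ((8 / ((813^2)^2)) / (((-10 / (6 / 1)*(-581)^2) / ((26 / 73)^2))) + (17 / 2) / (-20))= 3178978642802319934378460969157120 / 36872976069075017395571236071839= 86.21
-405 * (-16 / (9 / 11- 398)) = -71280 / 4369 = -16.31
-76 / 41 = -1.85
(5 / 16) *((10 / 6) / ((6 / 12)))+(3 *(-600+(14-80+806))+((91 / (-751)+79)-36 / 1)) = 8361703 / 18024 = 463.92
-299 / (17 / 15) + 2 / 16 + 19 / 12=-106943 / 408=-262.12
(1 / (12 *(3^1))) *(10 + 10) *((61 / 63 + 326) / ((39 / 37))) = 3810815 / 22113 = 172.33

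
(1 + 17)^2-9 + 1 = 316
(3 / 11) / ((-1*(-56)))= 3 / 616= 0.00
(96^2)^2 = 84934656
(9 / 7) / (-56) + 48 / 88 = 2253 / 4312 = 0.52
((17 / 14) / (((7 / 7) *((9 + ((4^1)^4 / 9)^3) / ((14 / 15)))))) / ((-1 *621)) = -9 / 113537315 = -0.00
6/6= 1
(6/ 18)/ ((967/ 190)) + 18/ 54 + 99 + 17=337673/ 2901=116.40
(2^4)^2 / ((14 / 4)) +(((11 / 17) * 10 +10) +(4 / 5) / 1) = 53796 / 595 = 90.41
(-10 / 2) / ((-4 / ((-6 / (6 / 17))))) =-85 / 4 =-21.25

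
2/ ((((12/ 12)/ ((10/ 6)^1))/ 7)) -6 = 52/ 3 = 17.33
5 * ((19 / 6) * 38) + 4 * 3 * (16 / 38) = 34583 / 57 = 606.72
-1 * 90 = -90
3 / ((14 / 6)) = 9 / 7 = 1.29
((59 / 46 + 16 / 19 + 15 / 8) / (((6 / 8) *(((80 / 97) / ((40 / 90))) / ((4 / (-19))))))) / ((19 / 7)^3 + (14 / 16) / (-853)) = -529119758972 / 17487393963525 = -0.03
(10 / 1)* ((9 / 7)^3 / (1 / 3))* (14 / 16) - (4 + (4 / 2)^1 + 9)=7995 / 196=40.79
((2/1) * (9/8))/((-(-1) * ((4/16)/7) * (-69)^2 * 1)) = 0.01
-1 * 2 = -2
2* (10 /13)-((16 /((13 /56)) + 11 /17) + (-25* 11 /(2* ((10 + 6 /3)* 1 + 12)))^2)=-51353765 /509184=-100.86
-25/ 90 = -5/ 18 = -0.28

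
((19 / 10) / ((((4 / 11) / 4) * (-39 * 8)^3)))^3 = -9129329 / 28015046403892080279552000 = -0.00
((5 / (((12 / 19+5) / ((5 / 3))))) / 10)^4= 0.00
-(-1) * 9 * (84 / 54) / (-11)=-14 / 11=-1.27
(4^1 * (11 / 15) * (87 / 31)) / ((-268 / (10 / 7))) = -638 / 14539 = -0.04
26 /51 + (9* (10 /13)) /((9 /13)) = 536 /51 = 10.51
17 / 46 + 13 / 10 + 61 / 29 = 12583 / 3335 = 3.77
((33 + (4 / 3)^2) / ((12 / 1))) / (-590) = -313 / 63720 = -0.00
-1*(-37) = 37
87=87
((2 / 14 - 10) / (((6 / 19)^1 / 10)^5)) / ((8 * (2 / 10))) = -889848078125 / 4536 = -196174620.40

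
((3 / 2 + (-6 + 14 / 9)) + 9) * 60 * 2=726.67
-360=-360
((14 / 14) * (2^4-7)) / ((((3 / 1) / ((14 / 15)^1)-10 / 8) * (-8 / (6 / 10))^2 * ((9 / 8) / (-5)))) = -0.11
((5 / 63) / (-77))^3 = -125 / 114154707051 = -0.00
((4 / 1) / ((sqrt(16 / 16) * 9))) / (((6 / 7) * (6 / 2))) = 14 / 81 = 0.17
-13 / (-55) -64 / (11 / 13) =-377 / 5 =-75.40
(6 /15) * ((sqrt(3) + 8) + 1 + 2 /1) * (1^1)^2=2 * sqrt(3) /5 + 22 /5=5.09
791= 791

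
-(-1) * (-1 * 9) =-9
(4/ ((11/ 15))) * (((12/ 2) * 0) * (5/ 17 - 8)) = 0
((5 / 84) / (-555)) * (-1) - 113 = -1053611 / 9324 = -113.00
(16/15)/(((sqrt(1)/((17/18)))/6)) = 272/45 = 6.04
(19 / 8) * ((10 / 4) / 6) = 95 / 96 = 0.99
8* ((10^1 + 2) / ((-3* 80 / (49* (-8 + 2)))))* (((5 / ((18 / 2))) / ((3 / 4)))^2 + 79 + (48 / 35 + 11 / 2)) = 61740266 / 6075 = 10163.01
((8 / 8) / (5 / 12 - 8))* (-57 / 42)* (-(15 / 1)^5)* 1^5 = -86568750 / 637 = -135900.71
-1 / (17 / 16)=-16 / 17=-0.94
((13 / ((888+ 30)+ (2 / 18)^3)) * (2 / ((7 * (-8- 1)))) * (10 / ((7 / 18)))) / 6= -63180 / 32791927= -0.00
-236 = -236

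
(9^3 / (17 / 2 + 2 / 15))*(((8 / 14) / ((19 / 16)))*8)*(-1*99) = -1108546560 / 34447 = -32181.22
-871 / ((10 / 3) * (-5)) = 2613 / 50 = 52.26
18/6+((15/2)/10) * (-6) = -3/2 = -1.50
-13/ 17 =-0.76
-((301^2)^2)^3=-553092726310835924575445943601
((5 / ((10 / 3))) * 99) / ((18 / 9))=297 / 4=74.25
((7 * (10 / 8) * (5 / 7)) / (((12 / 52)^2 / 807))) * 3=1136525 / 4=284131.25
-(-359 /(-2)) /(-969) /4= 359 /7752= 0.05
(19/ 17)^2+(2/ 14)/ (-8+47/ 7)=2960/ 2601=1.14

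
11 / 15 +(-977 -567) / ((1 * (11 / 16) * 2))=-185159 / 165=-1122.18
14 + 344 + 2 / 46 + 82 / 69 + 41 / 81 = 670192 / 1863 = 359.74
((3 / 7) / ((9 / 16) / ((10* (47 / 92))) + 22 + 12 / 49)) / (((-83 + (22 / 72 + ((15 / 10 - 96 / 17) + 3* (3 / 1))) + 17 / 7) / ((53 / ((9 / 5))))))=-4980007200 / 665309883667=-0.01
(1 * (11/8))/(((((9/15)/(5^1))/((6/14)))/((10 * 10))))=491.07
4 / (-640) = -1 / 160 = -0.01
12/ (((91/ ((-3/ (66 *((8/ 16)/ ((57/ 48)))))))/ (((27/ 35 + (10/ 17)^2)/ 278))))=-0.00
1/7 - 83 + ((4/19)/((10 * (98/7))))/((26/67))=-1432533/17290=-82.85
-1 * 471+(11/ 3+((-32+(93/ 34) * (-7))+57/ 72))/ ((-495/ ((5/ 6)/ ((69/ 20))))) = -1968954167/ 4180572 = -470.98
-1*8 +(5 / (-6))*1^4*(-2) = -19 / 3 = -6.33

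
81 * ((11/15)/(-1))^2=1089/25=43.56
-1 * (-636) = 636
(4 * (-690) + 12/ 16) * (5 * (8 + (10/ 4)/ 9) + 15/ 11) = -31142735/ 264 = -117964.91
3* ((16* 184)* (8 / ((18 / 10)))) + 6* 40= 118480 / 3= 39493.33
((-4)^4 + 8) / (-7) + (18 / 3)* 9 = 114 / 7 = 16.29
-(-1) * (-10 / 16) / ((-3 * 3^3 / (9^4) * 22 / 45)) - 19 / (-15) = 276719 / 2640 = 104.82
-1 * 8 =-8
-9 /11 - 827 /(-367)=5794 /4037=1.44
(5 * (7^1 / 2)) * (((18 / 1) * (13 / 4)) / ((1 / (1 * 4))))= 4095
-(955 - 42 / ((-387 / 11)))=-123349 / 129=-956.19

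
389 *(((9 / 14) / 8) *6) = 10503 / 56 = 187.55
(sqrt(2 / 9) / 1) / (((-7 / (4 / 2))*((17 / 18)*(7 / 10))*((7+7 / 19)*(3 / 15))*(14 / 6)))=-1710*sqrt(2) / 40817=-0.06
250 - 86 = 164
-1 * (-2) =2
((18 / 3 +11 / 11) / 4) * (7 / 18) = 49 / 72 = 0.68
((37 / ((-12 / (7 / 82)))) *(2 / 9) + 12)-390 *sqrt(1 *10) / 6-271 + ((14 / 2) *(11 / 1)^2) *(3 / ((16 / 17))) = 2235.21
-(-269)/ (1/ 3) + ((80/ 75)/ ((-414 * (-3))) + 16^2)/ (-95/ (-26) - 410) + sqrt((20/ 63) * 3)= 2 * sqrt(105)/ 21 + 79357269977/ 98412975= 807.35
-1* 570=-570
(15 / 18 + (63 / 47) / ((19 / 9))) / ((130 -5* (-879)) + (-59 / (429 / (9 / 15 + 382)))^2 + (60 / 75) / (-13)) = 12065421225 / 59935150007764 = 0.00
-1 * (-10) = 10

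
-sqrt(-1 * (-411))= -sqrt(411)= -20.27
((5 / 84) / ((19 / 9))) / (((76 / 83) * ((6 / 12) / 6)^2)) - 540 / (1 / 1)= -1353375 / 2527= -535.57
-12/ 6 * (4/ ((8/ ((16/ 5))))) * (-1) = 16/ 5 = 3.20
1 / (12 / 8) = 2 / 3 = 0.67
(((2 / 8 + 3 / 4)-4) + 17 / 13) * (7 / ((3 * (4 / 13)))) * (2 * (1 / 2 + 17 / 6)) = -770 / 9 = -85.56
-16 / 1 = -16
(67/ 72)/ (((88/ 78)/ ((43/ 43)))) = 871/ 1056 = 0.82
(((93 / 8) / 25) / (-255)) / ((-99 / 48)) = 62 / 70125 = 0.00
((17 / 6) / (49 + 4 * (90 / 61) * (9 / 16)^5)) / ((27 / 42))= 951451648 / 10649648151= 0.09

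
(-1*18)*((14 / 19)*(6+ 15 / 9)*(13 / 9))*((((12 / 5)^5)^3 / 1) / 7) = -6142265934401765376 / 579833984375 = -10593145.80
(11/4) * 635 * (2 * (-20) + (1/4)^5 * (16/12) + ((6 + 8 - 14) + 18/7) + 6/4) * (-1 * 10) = 6745589125/10752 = 627379.94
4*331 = 1324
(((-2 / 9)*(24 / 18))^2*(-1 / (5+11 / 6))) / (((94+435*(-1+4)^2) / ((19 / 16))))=-8 / 2102193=-0.00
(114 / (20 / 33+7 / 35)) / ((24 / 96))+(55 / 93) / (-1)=367895 / 651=565.12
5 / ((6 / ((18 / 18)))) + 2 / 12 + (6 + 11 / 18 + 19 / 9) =175 / 18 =9.72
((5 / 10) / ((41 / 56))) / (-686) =-2 / 2009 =-0.00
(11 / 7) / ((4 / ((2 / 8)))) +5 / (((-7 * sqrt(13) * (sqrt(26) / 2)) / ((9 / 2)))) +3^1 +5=907 / 112- 45 * sqrt(2) / 182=7.75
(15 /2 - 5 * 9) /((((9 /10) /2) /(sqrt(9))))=-250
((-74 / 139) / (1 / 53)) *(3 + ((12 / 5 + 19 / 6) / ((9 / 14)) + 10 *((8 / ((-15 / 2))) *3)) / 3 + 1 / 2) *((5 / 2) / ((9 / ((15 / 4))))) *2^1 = 33993935 / 135108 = 251.61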